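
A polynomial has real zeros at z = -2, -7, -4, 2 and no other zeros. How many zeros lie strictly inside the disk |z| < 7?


Step 1: Check each root:
  z = -2: |-2| = 2 < 7
  z = -7: |-7| = 7 >= 7
  z = -4: |-4| = 4 < 7
  z = 2: |2| = 2 < 7
Step 2: Count = 3

3


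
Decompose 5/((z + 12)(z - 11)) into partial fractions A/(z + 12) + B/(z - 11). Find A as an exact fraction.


Step 1: Multiply both sides by (z + 12) and set z = -12
Step 2: A = 5 / (-12 - 11)
Step 3: A = 5 / (-23)
Step 4: A = -5/23

-5/23


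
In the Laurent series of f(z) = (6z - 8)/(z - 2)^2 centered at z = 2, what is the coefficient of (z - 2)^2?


Step 1: Write the numerator in powers of (z - 2): 6z - 8 = 6(z - 2) + (6*2 - 8) = 6(z - 2) + 4
Step 2: Divide by (z - 2)^2: f(z) = 4(z - 2)^(-2) + 6(z - 2)^(-1)
Step 3: This finite sum is the Laurent series of f about z = 2.
Step 4: Only the powers -2 and -1 appear, so the coefficient of (z - 2)^2 = 0

0


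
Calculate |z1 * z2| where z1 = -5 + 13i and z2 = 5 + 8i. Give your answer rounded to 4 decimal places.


Step 1: |z1| = sqrt((-5)^2 + 13^2) = sqrt(194)
Step 2: |z2| = sqrt(5^2 + 8^2) = sqrt(89)
Step 3: |z1*z2| = |z1|*|z2| = sqrt(194) * sqrt(89) = sqrt(194 * 89) = sqrt(17266)
Step 4: = 131.4002

131.4002


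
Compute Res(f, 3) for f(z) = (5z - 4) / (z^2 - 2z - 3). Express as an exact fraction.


Step 1: Q(z) = z^2 - 2z - 3 = (z - 3)(z + 1)
Step 2: Q'(z) = 2z - 2
Step 3: Q'(3) = 4, P(3) = 11
Step 4: Res = P(3)/Q'(3) = 11/4 = 11/4

11/4


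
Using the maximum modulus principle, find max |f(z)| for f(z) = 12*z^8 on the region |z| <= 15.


Step 1: On |z| = 15, |f(z)| = 12 * |z|^8 = 12 * 15^8
Step 2: By maximum modulus principle, maximum is on boundary.
Step 3: Maximum = 12 * 2562890625 = 30754687500

30754687500


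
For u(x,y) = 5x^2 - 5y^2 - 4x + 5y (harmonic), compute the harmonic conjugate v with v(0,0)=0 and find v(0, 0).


Step 1: v_x = -u_y = 10y - 5
Step 2: v_y = u_x = 10x - 4
Step 3: v = 10xy - 5x - 4y + C
Step 4: v(0,0) = 0 => C = 0
Step 5: v(0, 0) = 0

0


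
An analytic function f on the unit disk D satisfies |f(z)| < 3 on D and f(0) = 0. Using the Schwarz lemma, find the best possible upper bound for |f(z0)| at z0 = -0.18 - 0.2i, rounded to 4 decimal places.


Step 1: g = f/3 maps D -> D with g(0) = 0, so by the Schwarz lemma |g(z)| <= |z|, i.e. |f(z)| <= 3|z|; this is sharp (f(z) = 3z).
Step 2: |z0|^2 = (-0.18)^2 + (-0.2)^2 = 0.0724
Step 3: |z0| = sqrt(0.0724) = 0.269072
Step 4: Best bound = 3 * |z0| = 3 * 0.269072 = 0.8072

0.8072


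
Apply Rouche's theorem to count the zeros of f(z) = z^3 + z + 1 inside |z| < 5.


Step 1: On |z| = 5 the three terms have sizes |z^3| = 5^3 = 125, |z| = 5, |1| = 1
Step 2: The dominant term is g(z) = z^3; let h(z) = z + 1 so f = g + h
Step 3: On |z| = 5: |g| = 125 and |h| <= 5 + 1 = 6
Step 4: Since 125 > 6, |h| < |g| on |z| = 5, so by Rouche f has the same number of zeros as g inside |z| < 5
Step 5: g(z) = z^3 has 3 zeros (all at the origin) inside |z| < 5. Answer = 3

3


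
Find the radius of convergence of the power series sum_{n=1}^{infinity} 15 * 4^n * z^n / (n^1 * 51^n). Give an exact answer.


Step 1: General term a_n = 15 * 4^n / (n^1 * 51^n)
Step 2: By the root test, |a_n|^(1/n) = 15^(1/n) * 4 / (n^(1/n) * 51) -> 4/51 as n -> infinity (since 15^(1/n) -> 1 and n^(1/n) -> 1)
Step 3: R = 1/lim|a_n|^(1/n) = 51/4

51/4


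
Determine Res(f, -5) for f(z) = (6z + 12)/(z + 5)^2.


Step 1: Pole of order 2 at z = -5
Step 2: Res = lim d/dz [(z + 5)^2 * f(z)] as z -> -5
Step 3: (z + 5)^2 * f(z) = 6z + 12
Step 4: d/dz[6z + 12] = 6

6


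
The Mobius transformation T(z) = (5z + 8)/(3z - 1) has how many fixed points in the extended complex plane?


Step 1: Fixed points satisfy T(z) = z
Step 2: 3z^2 - 6z - 8 = 0
Step 3: Discriminant = (-6)^2 - 4*3*(-8) = 132
Step 4: Number of fixed points = 2

2


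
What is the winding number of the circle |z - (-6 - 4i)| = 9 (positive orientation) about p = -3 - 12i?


Step 1: Center c = (-6, -4), radius = 9
Step 2: |p - c|^2 = 3^2 + (-8)^2 = 73
Step 3: r^2 = 81
Step 4: |p-c| < r so winding number = 1

1


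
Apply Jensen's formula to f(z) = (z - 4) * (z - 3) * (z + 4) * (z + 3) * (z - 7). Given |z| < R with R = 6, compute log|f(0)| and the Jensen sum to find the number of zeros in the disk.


Jensen's formula: (1/2pi)*integral log|f(Re^it)|dt = log|f(0)| + sum_{|a_k|<R} log(R/|a_k|)
Step 1: f(0) = (-4) * (-3) * 4 * 3 * (-7) = -1008
Step 2: log|f(0)| = log|4| + log|3| + log|-4| + log|-3| + log|7| = 6.9157
Step 3: Zeros inside |z| < 6: 4, 3, -4, -3
Step 4: Jensen sum = log(6/4) + log(6/3) + log(6/4) + log(6/3) = 2.1972
Step 5: n(R) = number of terms in the Jensen sum = count of zeros inside |z| < 6 = 4

4


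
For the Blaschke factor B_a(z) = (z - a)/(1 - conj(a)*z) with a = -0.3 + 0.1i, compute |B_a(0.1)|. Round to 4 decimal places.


Step 1: Numerator z0 - a = 0.1 - (-0.3 + 0.1i) = 0.4 - 0.1i
Step 2: Denominator 1 - conj(a)*z0 = 1 - (-0.3 - 0.1i)*0.1 = 1.03 + 0.01i
Step 3: |z0 - a|^2 = 0.4^2 + (-0.1)^2 = 0.17; |1 - conj(a)*z0|^2 = 1.03^2 + 0.01^2 = 1.061
Step 4: |B_a(0.1)| = sqrt(0.17 / 1.061) = sqrt(0.160226)
Step 5: = 0.4003

0.4003


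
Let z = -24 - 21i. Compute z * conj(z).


Step 1: conj(z) = -24 + 21i
Step 2: z * conj(z) = (-24)^2 + (-21)^2
Step 3: = 576 + 441 = 1017

1017


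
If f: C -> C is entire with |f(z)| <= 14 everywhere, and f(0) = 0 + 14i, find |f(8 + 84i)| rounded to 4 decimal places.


Step 1: By Liouville's theorem, a bounded entire function is constant.
Step 2: f(z) = f(0) = 0 + 14i for all z.
Step 3: |f(w)| = |0 + 14i| = sqrt(0 + 196)
Step 4: = 14.0

14.0


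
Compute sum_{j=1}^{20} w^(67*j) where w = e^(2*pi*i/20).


Step 1: The sum sum_{j=1}^{n} w^(k*j) equals n if n | k, else 0.
Step 2: Here n = 20, k = 67
Step 3: Does n divide k? 20 | 67 -> False
Step 4: Sum = 0

0


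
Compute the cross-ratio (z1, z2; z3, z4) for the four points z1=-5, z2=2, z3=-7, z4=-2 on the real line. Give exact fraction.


Step 1: (z1-z3)(z2-z4) = 2 * 4 = 8
Step 2: (z1-z4)(z2-z3) = (-3) * 9 = -27
Step 3: Cross-ratio = -8/27 = -8/27

-8/27


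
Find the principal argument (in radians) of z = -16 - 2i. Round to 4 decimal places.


Step 1: z = -16 - 2i
Step 2: arg(z) = atan2(-2, -16)
Step 3: arg(z) = -3.0172

-3.0172


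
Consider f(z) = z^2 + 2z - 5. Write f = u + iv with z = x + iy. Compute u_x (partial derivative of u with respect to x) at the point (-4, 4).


Step 1: f(z) = (x+iy)^2 + 2(x+iy) - 5
Step 2: u = (x^2 - y^2) + 2x - 5
Step 3: u_x = 2x + 2
Step 4: At (-4, 4): u_x = -8 + 2 = -6

-6


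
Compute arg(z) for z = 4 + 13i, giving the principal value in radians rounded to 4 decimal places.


Step 1: z = 4 + 13i
Step 2: arg(z) = atan2(13, 4)
Step 3: arg(z) = 1.2723

1.2723


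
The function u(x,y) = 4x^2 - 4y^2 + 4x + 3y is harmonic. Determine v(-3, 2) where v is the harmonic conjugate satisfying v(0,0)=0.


Step 1: v_x = -u_y = 8y - 3
Step 2: v_y = u_x = 8x + 4
Step 3: v = 8xy - 3x + 4y + C
Step 4: v(0,0) = 0 => C = 0
Step 5: v(-3, 2) = -31

-31


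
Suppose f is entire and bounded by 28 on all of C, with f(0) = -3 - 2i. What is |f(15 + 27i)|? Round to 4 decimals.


Step 1: By Liouville's theorem, a bounded entire function is constant.
Step 2: f(z) = f(0) = -3 - 2i for all z.
Step 3: |f(w)| = |-3 - 2i| = sqrt(9 + 4)
Step 4: = 3.6056

3.6056


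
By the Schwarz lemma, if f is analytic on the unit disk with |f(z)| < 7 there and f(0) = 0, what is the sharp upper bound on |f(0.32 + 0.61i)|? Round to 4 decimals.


Step 1: g = f/7 maps D -> D with g(0) = 0, so by the Schwarz lemma |g(z)| <= |z|, i.e. |f(z)| <= 7|z|; this is sharp (f(z) = 7z).
Step 2: |z0|^2 = 0.32^2 + 0.61^2 = 0.4745
Step 3: |z0| = sqrt(0.4745) = 0.68884
Step 4: Best bound = 7 * |z0| = 7 * 0.68884 = 4.8219

4.8219


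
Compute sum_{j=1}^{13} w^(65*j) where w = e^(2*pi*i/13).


Step 1: The sum sum_{j=1}^{n} w^(k*j) equals n if n | k, else 0.
Step 2: Here n = 13, k = 65
Step 3: Does n divide k? 13 | 65 -> True
Step 4: Sum = 13

13


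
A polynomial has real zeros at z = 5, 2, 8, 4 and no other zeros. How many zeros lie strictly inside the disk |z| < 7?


Step 1: Check each root:
  z = 5: |5| = 5 < 7
  z = 2: |2| = 2 < 7
  z = 8: |8| = 8 >= 7
  z = 4: |4| = 4 < 7
Step 2: Count = 3

3


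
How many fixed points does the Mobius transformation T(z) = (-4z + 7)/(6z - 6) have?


Step 1: Fixed points satisfy T(z) = z
Step 2: 6z^2 - 2z - 7 = 0
Step 3: Discriminant = (-2)^2 - 4*6*(-7) = 172
Step 4: Number of fixed points = 2

2


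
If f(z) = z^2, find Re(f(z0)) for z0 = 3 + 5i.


Step 1: z0 = 3 + 5i
Step 2: z0^2 = 3^2 - 5^2 + 30i
Step 3: real part = 9 - 25 = -16

-16


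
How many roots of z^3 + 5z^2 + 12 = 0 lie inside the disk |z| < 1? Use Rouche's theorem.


Step 1: On |z| = 1 the three terms have sizes |z^3| = 1^3 = 1, |5z^2| = 5*1^2 = 5, |12| = 12
Step 2: The dominant term is g(z) = 12; let h(z) = z^3 + 5z^2 so f = g + h
Step 3: On |z| = 1: |g| = 12 and |h| <= 1 + 5 = 6
Step 4: Since 12 > 6, |h| < |g| on |z| = 1, so by Rouche f has the same number of zeros as g inside |z| < 1
Step 5: g(z) = 12 is a nonzero constant with no zeros inside |z| < 1. Answer = 0

0


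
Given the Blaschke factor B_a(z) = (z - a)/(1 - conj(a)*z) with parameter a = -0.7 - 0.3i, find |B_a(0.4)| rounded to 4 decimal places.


Step 1: Numerator z0 - a = 0.4 - (-0.7 - 0.3i) = 1.1 + 0.3i
Step 2: Denominator 1 - conj(a)*z0 = 1 - (-0.7 + 0.3i)*0.4 = 1.28 - 0.12i
Step 3: |z0 - a|^2 = 1.1^2 + 0.3^2 = 1.3; |1 - conj(a)*z0|^2 = 1.28^2 + (-0.12)^2 = 1.6528
Step 4: |B_a(0.4)| = sqrt(1.3 / 1.6528) = sqrt(0.786544)
Step 5: = 0.8869

0.8869


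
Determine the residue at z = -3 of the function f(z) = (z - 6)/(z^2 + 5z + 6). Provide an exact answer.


Step 1: Q(z) = z^2 + 5z + 6 = (z + 3)(z + 2)
Step 2: Q'(z) = 2z + 5
Step 3: Q'(-3) = -1, P(-3) = -9
Step 4: Res = P(-3)/Q'(-3) = -9/(-1) = 9

9


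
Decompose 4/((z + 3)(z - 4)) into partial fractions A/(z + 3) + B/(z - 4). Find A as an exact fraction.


Step 1: Multiply both sides by (z + 3) and set z = -3
Step 2: A = 4 / (-3 - 4)
Step 3: A = 4 / (-7)
Step 4: A = -4/7

-4/7


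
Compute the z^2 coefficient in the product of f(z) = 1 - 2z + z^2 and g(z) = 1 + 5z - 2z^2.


Step 1: z^2 term in f*g comes from: (1)*(-2z^2) + (-2z)*(5z) + (z^2)*(1)
Step 2: = -2 - 10 + 1
Step 3: = -11

-11


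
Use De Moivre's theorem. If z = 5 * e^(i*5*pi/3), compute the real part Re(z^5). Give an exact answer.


Step 1: By De Moivre's theorem, z^5 = 5^5 * e^(i*5*5*pi/3) = 3125 * (cos(25*pi/3) + i*sin(25*pi/3))
Step 2: |z|^5 = 5^5 = 3125
Step 3: Reduce the angle mod 2*pi: 25*pi/3 - 8*pi = pi/3
Step 4: cos(pi/3) = 1/2
Step 5: Re(z^5) = 3125 * 1/2 = 3125/2

3125/2


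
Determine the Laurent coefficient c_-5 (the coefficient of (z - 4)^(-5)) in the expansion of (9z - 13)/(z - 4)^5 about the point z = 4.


Step 1: Write the numerator in powers of (z - 4): 9z - 13 = 9(z - 4) + (9*4 - 13) = 9(z - 4) + 23
Step 2: Divide by (z - 4)^5: f(z) = 23(z - 4)^(-5) + 9(z - 4)^(-4)
Step 3: This finite sum is the Laurent series of f about z = 4.
Step 4: Coefficient of (z - 4)^(-5) = 9*4 - 13 = 23

23


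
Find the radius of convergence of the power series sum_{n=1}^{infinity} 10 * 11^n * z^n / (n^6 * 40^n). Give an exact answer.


Step 1: General term a_n = 10 * 11^n / (n^6 * 40^n)
Step 2: By the root test, |a_n|^(1/n) = 10^(1/n) * 11 / (n^(6/n) * 40) -> 11/40 as n -> infinity (since 10^(1/n) -> 1 and n^(6/n) -> 1)
Step 3: R = 1/lim|a_n|^(1/n) = 40/11

40/11


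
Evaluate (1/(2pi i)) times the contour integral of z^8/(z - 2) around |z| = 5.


Step 1: f(z) = z^8, a = 2 is inside |z| = 5
Step 2: By Cauchy integral formula: (1/(2pi*i)) * integral = f(a)
Step 3: f(2) = 2^8 = 256

256


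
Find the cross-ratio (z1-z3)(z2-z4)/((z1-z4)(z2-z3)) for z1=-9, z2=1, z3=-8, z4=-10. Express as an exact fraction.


Step 1: (z1-z3)(z2-z4) = (-1) * 11 = -11
Step 2: (z1-z4)(z2-z3) = 1 * 9 = 9
Step 3: Cross-ratio = -11/9 = -11/9

-11/9


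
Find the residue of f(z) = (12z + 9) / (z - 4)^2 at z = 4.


Step 1: Pole of order 2 at z = 4
Step 2: Res = lim d/dz [(z - 4)^2 * f(z)] as z -> 4
Step 3: (z - 4)^2 * f(z) = 12z + 9
Step 4: d/dz[12z + 9] = 12

12


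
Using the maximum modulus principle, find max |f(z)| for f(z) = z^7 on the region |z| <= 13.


Step 1: On |z| = 13, |f(z)| = |z|^7 = 13^7
Step 2: By maximum modulus principle, maximum is on boundary.
Step 3: Maximum = 62748517 = 62748517

62748517


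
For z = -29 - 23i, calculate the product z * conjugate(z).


Step 1: conj(z) = -29 + 23i
Step 2: z * conj(z) = (-29)^2 + (-23)^2
Step 3: = 841 + 529 = 1370

1370


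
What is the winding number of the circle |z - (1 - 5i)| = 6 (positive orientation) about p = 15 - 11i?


Step 1: Center c = (1, -5), radius = 6
Step 2: |p - c|^2 = 14^2 + (-6)^2 = 232
Step 3: r^2 = 36
Step 4: |p-c| > r so winding number = 0

0


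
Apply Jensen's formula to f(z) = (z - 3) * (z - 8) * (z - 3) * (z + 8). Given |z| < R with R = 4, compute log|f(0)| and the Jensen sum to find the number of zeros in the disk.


Jensen's formula: (1/2pi)*integral log|f(Re^it)|dt = log|f(0)| + sum_{|a_k|<R} log(R/|a_k|)
Step 1: f(0) = (-3) * (-8) * (-3) * 8 = -576
Step 2: log|f(0)| = log|3| + log|8| + log|3| + log|-8| = 6.3561
Step 3: Zeros inside |z| < 4: 3, 3
Step 4: Jensen sum = log(4/3) + log(4/3) = 0.5754
Step 5: n(R) = number of terms in the Jensen sum = count of zeros inside |z| < 4 = 2

2


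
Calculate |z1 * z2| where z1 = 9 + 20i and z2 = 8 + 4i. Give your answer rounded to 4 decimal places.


Step 1: |z1| = sqrt(9^2 + 20^2) = sqrt(481)
Step 2: |z2| = sqrt(8^2 + 4^2) = sqrt(80)
Step 3: |z1*z2| = |z1|*|z2| = sqrt(481) * sqrt(80) = sqrt(481 * 80) = sqrt(38480)
Step 4: = 196.1632

196.1632


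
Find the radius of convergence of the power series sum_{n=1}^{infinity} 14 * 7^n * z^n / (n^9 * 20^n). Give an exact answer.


Step 1: General term a_n = 14 * 7^n / (n^9 * 20^n)
Step 2: By the root test, |a_n|^(1/n) = 14^(1/n) * 7 / (n^(9/n) * 20) -> 7/20 as n -> infinity (since 14^(1/n) -> 1 and n^(9/n) -> 1)
Step 3: R = 1/lim|a_n|^(1/n) = 20/7

20/7


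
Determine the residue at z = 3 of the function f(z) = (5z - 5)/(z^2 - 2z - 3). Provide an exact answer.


Step 1: Q(z) = z^2 - 2z - 3 = (z - 3)(z + 1)
Step 2: Q'(z) = 2z - 2
Step 3: Q'(3) = 4, P(3) = 10
Step 4: Res = P(3)/Q'(3) = 10/4 = 5/2

5/2


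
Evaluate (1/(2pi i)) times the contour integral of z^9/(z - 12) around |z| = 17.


Step 1: f(z) = z^9, a = 12 is inside |z| = 17
Step 2: By Cauchy integral formula: (1/(2pi*i)) * integral = f(a)
Step 3: f(12) = 12^9 = 5159780352

5159780352


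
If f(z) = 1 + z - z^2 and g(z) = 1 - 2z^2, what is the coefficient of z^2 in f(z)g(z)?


Step 1: z^2 term in f*g comes from: (1)*(-2z^2) + (z)*(0) + (-z^2)*(1)
Step 2: = -2 + 0 - 1
Step 3: = -3

-3


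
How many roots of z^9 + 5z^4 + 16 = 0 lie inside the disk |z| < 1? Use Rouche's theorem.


Step 1: On |z| = 1 the three terms have sizes |z^9| = 1^9 = 1, |5z^4| = 5*1^4 = 5, |16| = 16
Step 2: The dominant term is g(z) = 16; let h(z) = z^9 + 5z^4 so f = g + h
Step 3: On |z| = 1: |g| = 16 and |h| <= 1 + 5 = 6
Step 4: Since 16 > 6, |h| < |g| on |z| = 1, so by Rouche f has the same number of zeros as g inside |z| < 1
Step 5: g(z) = 16 is a nonzero constant with no zeros inside |z| < 1. Answer = 0

0


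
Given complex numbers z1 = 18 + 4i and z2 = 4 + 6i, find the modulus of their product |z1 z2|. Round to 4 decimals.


Step 1: |z1| = sqrt(18^2 + 4^2) = sqrt(340)
Step 2: |z2| = sqrt(4^2 + 6^2) = sqrt(52)
Step 3: |z1*z2| = |z1|*|z2| = sqrt(340) * sqrt(52) = sqrt(340 * 52) = sqrt(17680)
Step 4: = 132.9662

132.9662


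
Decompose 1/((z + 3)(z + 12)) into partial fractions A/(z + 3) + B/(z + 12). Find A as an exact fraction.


Step 1: Multiply both sides by (z + 3) and set z = -3
Step 2: A = 1 / (-3 + 12)
Step 3: A = 1 / 9
Step 4: A = 1/9

1/9


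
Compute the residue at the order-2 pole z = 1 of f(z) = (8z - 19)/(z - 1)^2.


Step 1: Pole of order 2 at z = 1
Step 2: Res = lim d/dz [(z - 1)^2 * f(z)] as z -> 1
Step 3: (z - 1)^2 * f(z) = 8z - 19
Step 4: d/dz[8z - 19] = 8

8


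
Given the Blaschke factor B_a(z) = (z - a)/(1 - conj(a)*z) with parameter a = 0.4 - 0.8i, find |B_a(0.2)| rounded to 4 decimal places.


Step 1: Numerator z0 - a = 0.2 - (0.4 - 0.8i) = -0.2 + 0.8i
Step 2: Denominator 1 - conj(a)*z0 = 1 - (0.4 + 0.8i)*0.2 = 0.92 - 0.16i
Step 3: |z0 - a|^2 = (-0.2)^2 + 0.8^2 = 0.68; |1 - conj(a)*z0|^2 = 0.92^2 + (-0.16)^2 = 0.872
Step 4: |B_a(0.2)| = sqrt(0.68 / 0.872) = sqrt(0.779817)
Step 5: = 0.8831

0.8831


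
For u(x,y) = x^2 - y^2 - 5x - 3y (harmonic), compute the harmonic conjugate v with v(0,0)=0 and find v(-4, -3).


Step 1: v_x = -u_y = 2y + 3
Step 2: v_y = u_x = 2x - 5
Step 3: v = 2xy + 3x - 5y + C
Step 4: v(0,0) = 0 => C = 0
Step 5: v(-4, -3) = 27

27


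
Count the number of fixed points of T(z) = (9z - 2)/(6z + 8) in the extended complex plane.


Step 1: Fixed points satisfy T(z) = z
Step 2: 6z^2 - z + 2 = 0
Step 3: Discriminant = (-1)^2 - 4*6*2 = -47
Step 4: Number of fixed points = 2

2


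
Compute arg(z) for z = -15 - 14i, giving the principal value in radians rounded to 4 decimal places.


Step 1: z = -15 - 14i
Step 2: arg(z) = atan2(-14, -15)
Step 3: arg(z) = -2.3907

-2.3907


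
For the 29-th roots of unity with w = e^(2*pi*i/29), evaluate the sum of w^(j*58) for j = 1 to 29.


Step 1: The sum sum_{j=1}^{n} w^(k*j) equals n if n | k, else 0.
Step 2: Here n = 29, k = 58
Step 3: Does n divide k? 29 | 58 -> True
Step 4: Sum = 29

29


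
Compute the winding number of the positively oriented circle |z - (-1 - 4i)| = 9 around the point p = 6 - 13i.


Step 1: Center c = (-1, -4), radius = 9
Step 2: |p - c|^2 = 7^2 + (-9)^2 = 130
Step 3: r^2 = 81
Step 4: |p-c| > r so winding number = 0

0


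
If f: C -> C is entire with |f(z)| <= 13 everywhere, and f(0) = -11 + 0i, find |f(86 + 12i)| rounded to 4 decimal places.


Step 1: By Liouville's theorem, a bounded entire function is constant.
Step 2: f(z) = f(0) = -11 + 0i for all z.
Step 3: |f(w)| = |-11 + 0i| = sqrt(121 + 0)
Step 4: = 11.0

11.0


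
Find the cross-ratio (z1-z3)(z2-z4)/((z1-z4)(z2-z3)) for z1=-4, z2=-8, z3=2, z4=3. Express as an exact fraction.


Step 1: (z1-z3)(z2-z4) = (-6) * (-11) = 66
Step 2: (z1-z4)(z2-z3) = (-7) * (-10) = 70
Step 3: Cross-ratio = 66/70 = 33/35

33/35


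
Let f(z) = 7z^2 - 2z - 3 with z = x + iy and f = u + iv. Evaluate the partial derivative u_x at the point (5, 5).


Step 1: f(z) = 7(x+iy)^2 - 2(x+iy) - 3
Step 2: u = 7(x^2 - y^2) - 2x - 3
Step 3: u_x = 14x - 2
Step 4: At (5, 5): u_x = 70 - 2 = 68

68


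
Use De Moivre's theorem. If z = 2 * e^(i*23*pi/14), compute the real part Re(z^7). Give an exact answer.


Step 1: By De Moivre's theorem, z^7 = 2^7 * e^(i*7*23*pi/14) = 128 * (cos(23*pi/2) + i*sin(23*pi/2))
Step 2: |z|^7 = 2^7 = 128
Step 3: Reduce the angle mod 2*pi: 23*pi/2 - 10*pi = 3*pi/2
Step 4: cos(3*pi/2) = 0
Step 5: Re(z^7) = 128 * 0 = 0

0


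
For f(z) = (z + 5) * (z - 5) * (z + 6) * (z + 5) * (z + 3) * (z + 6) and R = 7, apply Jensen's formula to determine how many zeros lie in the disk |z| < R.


Jensen's formula: (1/2pi)*integral log|f(Re^it)|dt = log|f(0)| + sum_{|a_k|<R} log(R/|a_k|)
Step 1: f(0) = 5 * (-5) * 6 * 5 * 3 * 6 = -13500
Step 2: log|f(0)| = log|-5| + log|5| + log|-6| + log|-5| + log|-3| + log|-6| = 9.5104
Step 3: Zeros inside |z| < 7: -5, 5, -6, -5, -3, -6
Step 4: Jensen sum = log(7/5) + log(7/5) + log(7/6) + log(7/5) + log(7/3) + log(7/6) = 2.165
Step 5: n(R) = number of terms in the Jensen sum = count of zeros inside |z| < 7 = 6

6


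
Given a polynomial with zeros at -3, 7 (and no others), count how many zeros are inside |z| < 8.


Step 1: Check each root:
  z = -3: |-3| = 3 < 8
  z = 7: |7| = 7 < 8
Step 2: Count = 2

2


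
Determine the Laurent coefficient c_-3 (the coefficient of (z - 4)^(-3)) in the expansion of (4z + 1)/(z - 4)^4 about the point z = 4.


Step 1: Write the numerator in powers of (z - 4): 4z + 1 = 4(z - 4) + (4*4 + 1) = 4(z - 4) + 17
Step 2: Divide by (z - 4)^4: f(z) = 17(z - 4)^(-4) + 4(z - 4)^(-3)
Step 3: This finite sum is the Laurent series of f about z = 4.
Step 4: Coefficient of (z - 4)^(-3) = coefficient of (z - 4) in the re-centred numerator = 4

4


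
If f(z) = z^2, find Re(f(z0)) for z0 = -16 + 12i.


Step 1: z0 = -16 + 12i
Step 2: z0^2 = (-16)^2 - 12^2 - 384i
Step 3: real part = 256 - 144 = 112

112


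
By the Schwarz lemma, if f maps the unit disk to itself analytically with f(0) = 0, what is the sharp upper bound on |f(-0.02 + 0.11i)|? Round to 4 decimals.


Step 1: Schwarz lemma: if f: D -> D is analytic with f(0) = 0, then |f(z)| <= |z| for all z in D, and this is sharp (f(z) = z).
Step 2: |z0|^2 = (-0.02)^2 + 0.11^2 = 0.0125
Step 3: |z0| = sqrt(0.0125) = 0.111803
Step 4: Best bound = |z0| = 0.1118

0.1118


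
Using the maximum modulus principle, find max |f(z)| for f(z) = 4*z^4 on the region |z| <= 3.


Step 1: On |z| = 3, |f(z)| = 4 * |z|^4 = 4 * 3^4
Step 2: By maximum modulus principle, maximum is on boundary.
Step 3: Maximum = 4 * 81 = 324

324


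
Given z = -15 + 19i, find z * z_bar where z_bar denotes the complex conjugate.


Step 1: conj(z) = -15 - 19i
Step 2: z * conj(z) = (-15)^2 + 19^2
Step 3: = 225 + 361 = 586

586


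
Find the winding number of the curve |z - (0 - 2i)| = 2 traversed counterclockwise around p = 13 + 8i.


Step 1: Center c = (0, -2), radius = 2
Step 2: |p - c|^2 = 13^2 + 10^2 = 269
Step 3: r^2 = 4
Step 4: |p-c| > r so winding number = 0

0


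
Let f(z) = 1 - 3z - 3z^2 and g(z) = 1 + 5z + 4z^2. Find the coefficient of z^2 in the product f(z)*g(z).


Step 1: z^2 term in f*g comes from: (1)*(4z^2) + (-3z)*(5z) + (-3z^2)*(1)
Step 2: = 4 - 15 - 3
Step 3: = -14

-14


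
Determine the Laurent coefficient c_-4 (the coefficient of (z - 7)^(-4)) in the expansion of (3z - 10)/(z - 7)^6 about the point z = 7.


Step 1: Write the numerator in powers of (z - 7): 3z - 10 = 3(z - 7) + (3*7 - 10) = 3(z - 7) + 11
Step 2: Divide by (z - 7)^6: f(z) = 11(z - 7)^(-6) + 3(z - 7)^(-5)
Step 3: This finite sum is the Laurent series of f about z = 7.
Step 4: Only the powers -6 and -5 appear, so the coefficient of (z - 7)^(-4) = 0

0


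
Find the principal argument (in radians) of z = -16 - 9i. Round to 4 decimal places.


Step 1: z = -16 - 9i
Step 2: arg(z) = atan2(-9, -16)
Step 3: arg(z) = -2.6292

-2.6292


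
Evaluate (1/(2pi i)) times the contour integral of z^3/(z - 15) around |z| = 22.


Step 1: f(z) = z^3, a = 15 is inside |z| = 22
Step 2: By Cauchy integral formula: (1/(2pi*i)) * integral = f(a)
Step 3: f(15) = 15^3 = 3375

3375


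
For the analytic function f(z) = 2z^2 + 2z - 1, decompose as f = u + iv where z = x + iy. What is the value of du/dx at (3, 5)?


Step 1: f(z) = 2(x+iy)^2 + 2(x+iy) - 1
Step 2: u = 2(x^2 - y^2) + 2x - 1
Step 3: u_x = 4x + 2
Step 4: At (3, 5): u_x = 12 + 2 = 14

14


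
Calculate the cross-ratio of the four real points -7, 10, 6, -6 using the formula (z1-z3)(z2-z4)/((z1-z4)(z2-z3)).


Step 1: (z1-z3)(z2-z4) = (-13) * 16 = -208
Step 2: (z1-z4)(z2-z3) = (-1) * 4 = -4
Step 3: Cross-ratio = 208/4 = 52

52


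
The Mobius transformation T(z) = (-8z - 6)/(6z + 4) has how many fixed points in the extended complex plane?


Step 1: Fixed points satisfy T(z) = z
Step 2: 6z^2 + 12z + 6 = 0
Step 3: Discriminant = 12^2 - 4*6*6 = 0
Step 4: Number of fixed points = 1

1


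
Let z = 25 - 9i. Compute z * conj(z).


Step 1: conj(z) = 25 + 9i
Step 2: z * conj(z) = 25^2 + (-9)^2
Step 3: = 625 + 81 = 706

706


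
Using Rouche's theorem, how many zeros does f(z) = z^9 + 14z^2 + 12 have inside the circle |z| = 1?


Step 1: On |z| = 1 the three terms have sizes |z^9| = 1^9 = 1, |14z^2| = 14*1^2 = 14, |12| = 12
Step 2: The dominant term is g(z) = 14z^2; let h(z) = z^9 + 12 so f = g + h
Step 3: On |z| = 1: |g| = 14 and |h| <= 1 + 12 = 13
Step 4: Since 14 > 13, |h| < |g| on |z| = 1, so by Rouche f has the same number of zeros as g inside |z| < 1
Step 5: g(z) = 14z^2 has 2 zeros (at the origin, multiplicity 2) inside |z| < 1. Answer = 2

2


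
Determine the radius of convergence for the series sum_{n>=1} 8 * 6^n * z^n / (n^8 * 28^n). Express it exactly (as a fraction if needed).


Step 1: General term a_n = 8 * 6^n / (n^8 * 28^n)
Step 2: By the root test, |a_n|^(1/n) = 8^(1/n) * 6 / (n^(8/n) * 28) -> 6/28 as n -> infinity (since 8^(1/n) -> 1 and n^(8/n) -> 1)
Step 3: R = 1/lim|a_n|^(1/n) = 28/6 = 14/3

14/3


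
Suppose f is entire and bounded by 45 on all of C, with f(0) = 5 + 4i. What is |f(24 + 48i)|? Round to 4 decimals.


Step 1: By Liouville's theorem, a bounded entire function is constant.
Step 2: f(z) = f(0) = 5 + 4i for all z.
Step 3: |f(w)| = |5 + 4i| = sqrt(25 + 16)
Step 4: = 6.4031

6.4031


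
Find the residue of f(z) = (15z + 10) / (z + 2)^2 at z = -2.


Step 1: Pole of order 2 at z = -2
Step 2: Res = lim d/dz [(z + 2)^2 * f(z)] as z -> -2
Step 3: (z + 2)^2 * f(z) = 15z + 10
Step 4: d/dz[15z + 10] = 15

15


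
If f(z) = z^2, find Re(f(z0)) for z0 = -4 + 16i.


Step 1: z0 = -4 + 16i
Step 2: z0^2 = (-4)^2 - 16^2 - 128i
Step 3: real part = 16 - 256 = -240

-240


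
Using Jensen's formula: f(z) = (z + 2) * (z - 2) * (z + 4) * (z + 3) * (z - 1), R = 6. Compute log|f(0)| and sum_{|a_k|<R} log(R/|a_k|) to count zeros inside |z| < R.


Jensen's formula: (1/2pi)*integral log|f(Re^it)|dt = log|f(0)| + sum_{|a_k|<R} log(R/|a_k|)
Step 1: f(0) = 2 * (-2) * 4 * 3 * (-1) = 48
Step 2: log|f(0)| = log|-2| + log|2| + log|-4| + log|-3| + log|1| = 3.8712
Step 3: Zeros inside |z| < 6: -2, 2, -4, -3, 1
Step 4: Jensen sum = log(6/2) + log(6/2) + log(6/4) + log(6/3) + log(6/1) = 5.0876
Step 5: n(R) = number of terms in the Jensen sum = count of zeros inside |z| < 6 = 5

5


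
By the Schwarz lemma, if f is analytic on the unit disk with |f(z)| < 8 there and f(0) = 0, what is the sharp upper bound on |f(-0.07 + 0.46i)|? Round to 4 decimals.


Step 1: g = f/8 maps D -> D with g(0) = 0, so by the Schwarz lemma |g(z)| <= |z|, i.e. |f(z)| <= 8|z|; this is sharp (f(z) = 8z).
Step 2: |z0|^2 = (-0.07)^2 + 0.46^2 = 0.2165
Step 3: |z0| = sqrt(0.2165) = 0.465296
Step 4: Best bound = 8 * |z0| = 8 * 0.465296 = 3.7224

3.7224


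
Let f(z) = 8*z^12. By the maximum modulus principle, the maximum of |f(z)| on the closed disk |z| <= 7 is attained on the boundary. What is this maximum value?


Step 1: On |z| = 7, |f(z)| = 8 * |z|^12 = 8 * 7^12
Step 2: By maximum modulus principle, maximum is on boundary.
Step 3: Maximum = 8 * 13841287201 = 110730297608

110730297608


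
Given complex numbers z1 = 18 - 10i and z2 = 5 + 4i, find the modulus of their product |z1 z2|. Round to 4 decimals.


Step 1: |z1| = sqrt(18^2 + (-10)^2) = sqrt(424)
Step 2: |z2| = sqrt(5^2 + 4^2) = sqrt(41)
Step 3: |z1*z2| = |z1|*|z2| = sqrt(424) * sqrt(41) = sqrt(424 * 41) = sqrt(17384)
Step 4: = 131.8484

131.8484


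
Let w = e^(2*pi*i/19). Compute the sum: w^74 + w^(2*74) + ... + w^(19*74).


Step 1: The sum sum_{j=1}^{n} w^(k*j) equals n if n | k, else 0.
Step 2: Here n = 19, k = 74
Step 3: Does n divide k? 19 | 74 -> False
Step 4: Sum = 0

0


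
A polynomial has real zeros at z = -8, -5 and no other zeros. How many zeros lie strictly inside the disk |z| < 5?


Step 1: Check each root:
  z = -8: |-8| = 8 >= 5
  z = -5: |-5| = 5 >= 5
Step 2: Count = 0

0


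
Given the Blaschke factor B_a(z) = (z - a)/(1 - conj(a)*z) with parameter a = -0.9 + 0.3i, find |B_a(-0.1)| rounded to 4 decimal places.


Step 1: Numerator z0 - a = -0.1 - (-0.9 + 0.3i) = 0.8 - 0.3i
Step 2: Denominator 1 - conj(a)*z0 = 1 - (-0.9 - 0.3i)*(-0.1) = 0.91 - 0.03i
Step 3: |z0 - a|^2 = 0.8^2 + (-0.3)^2 = 0.73; |1 - conj(a)*z0|^2 = 0.91^2 + (-0.03)^2 = 0.829
Step 4: |B_a(-0.1)| = sqrt(0.73 / 0.829) = sqrt(0.880579)
Step 5: = 0.9384

0.9384


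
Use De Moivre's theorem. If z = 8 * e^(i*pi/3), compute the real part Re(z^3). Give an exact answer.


Step 1: By De Moivre's theorem, z^3 = 8^3 * e^(i*3*pi/3) = 512 * (cos(pi) + i*sin(pi))
Step 2: |z|^3 = 8^3 = 512
Step 3: The angle pi already lies in [0, 2*pi)
Step 4: cos(pi) = -1
Step 5: Re(z^3) = 512 * (-1) = -512

-512


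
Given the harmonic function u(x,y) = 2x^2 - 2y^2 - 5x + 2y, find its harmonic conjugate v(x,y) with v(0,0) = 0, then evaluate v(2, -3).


Step 1: v_x = -u_y = 4y - 2
Step 2: v_y = u_x = 4x - 5
Step 3: v = 4xy - 2x - 5y + C
Step 4: v(0,0) = 0 => C = 0
Step 5: v(2, -3) = -13

-13


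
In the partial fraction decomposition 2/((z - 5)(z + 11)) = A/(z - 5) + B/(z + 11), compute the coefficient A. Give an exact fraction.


Step 1: Multiply both sides by (z - 5) and set z = 5
Step 2: A = 2 / (5 + 11)
Step 3: A = 2 / 16
Step 4: A = 1/8

1/8


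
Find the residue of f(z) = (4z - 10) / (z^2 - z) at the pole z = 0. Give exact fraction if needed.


Step 1: Q(z) = z^2 - z = (z)(z - 1)
Step 2: Q'(z) = 2z - 1
Step 3: Q'(0) = -1, P(0) = -10
Step 4: Res = P(0)/Q'(0) = -10/(-1) = 10

10


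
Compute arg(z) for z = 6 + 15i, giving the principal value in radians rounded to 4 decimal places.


Step 1: z = 6 + 15i
Step 2: arg(z) = atan2(15, 6)
Step 3: arg(z) = 1.1903

1.1903


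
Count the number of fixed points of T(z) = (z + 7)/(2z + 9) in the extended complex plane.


Step 1: Fixed points satisfy T(z) = z
Step 2: 2z^2 + 8z - 7 = 0
Step 3: Discriminant = 8^2 - 4*2*(-7) = 120
Step 4: Number of fixed points = 2

2


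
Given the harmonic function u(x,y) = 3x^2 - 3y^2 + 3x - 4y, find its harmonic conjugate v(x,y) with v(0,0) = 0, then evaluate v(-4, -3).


Step 1: v_x = -u_y = 6y + 4
Step 2: v_y = u_x = 6x + 3
Step 3: v = 6xy + 4x + 3y + C
Step 4: v(0,0) = 0 => C = 0
Step 5: v(-4, -3) = 47

47


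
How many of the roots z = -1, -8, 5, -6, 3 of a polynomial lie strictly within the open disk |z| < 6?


Step 1: Check each root:
  z = -1: |-1| = 1 < 6
  z = -8: |-8| = 8 >= 6
  z = 5: |5| = 5 < 6
  z = -6: |-6| = 6 >= 6
  z = 3: |3| = 3 < 6
Step 2: Count = 3

3


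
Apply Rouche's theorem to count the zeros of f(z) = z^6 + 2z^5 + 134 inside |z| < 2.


Step 1: On |z| = 2 the three terms have sizes |z^6| = 2^6 = 64, |2z^5| = 2*2^5 = 64, |134| = 134
Step 2: The dominant term is g(z) = 134; let h(z) = z^6 + 2z^5 so f = g + h
Step 3: On |z| = 2: |g| = 134 and |h| <= 64 + 64 = 128
Step 4: Since 134 > 128, |h| < |g| on |z| = 2, so by Rouche f has the same number of zeros as g inside |z| < 2
Step 5: g(z) = 134 is a nonzero constant with no zeros inside |z| < 2. Answer = 0

0


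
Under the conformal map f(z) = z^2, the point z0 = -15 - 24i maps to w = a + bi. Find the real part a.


Step 1: z0 = -15 - 24i
Step 2: z0^2 = (-15)^2 - (-24)^2 + 720i
Step 3: real part = 225 - 576 = -351

-351


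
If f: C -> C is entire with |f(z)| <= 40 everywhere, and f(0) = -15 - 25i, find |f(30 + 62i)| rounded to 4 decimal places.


Step 1: By Liouville's theorem, a bounded entire function is constant.
Step 2: f(z) = f(0) = -15 - 25i for all z.
Step 3: |f(w)| = |-15 - 25i| = sqrt(225 + 625)
Step 4: = 29.1548

29.1548


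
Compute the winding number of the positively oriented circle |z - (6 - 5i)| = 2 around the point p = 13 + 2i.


Step 1: Center c = (6, -5), radius = 2
Step 2: |p - c|^2 = 7^2 + 7^2 = 98
Step 3: r^2 = 4
Step 4: |p-c| > r so winding number = 0

0


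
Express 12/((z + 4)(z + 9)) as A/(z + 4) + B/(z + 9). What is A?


Step 1: Multiply both sides by (z + 4) and set z = -4
Step 2: A = 12 / (-4 + 9)
Step 3: A = 12 / 5
Step 4: A = 12/5

12/5


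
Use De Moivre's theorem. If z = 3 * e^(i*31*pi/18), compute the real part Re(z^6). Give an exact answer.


Step 1: By De Moivre's theorem, z^6 = 3^6 * e^(i*6*31*pi/18) = 729 * (cos(31*pi/3) + i*sin(31*pi/3))
Step 2: |z|^6 = 3^6 = 729
Step 3: Reduce the angle mod 2*pi: 31*pi/3 - 10*pi = pi/3
Step 4: cos(pi/3) = 1/2
Step 5: Re(z^6) = 729 * 1/2 = 729/2

729/2


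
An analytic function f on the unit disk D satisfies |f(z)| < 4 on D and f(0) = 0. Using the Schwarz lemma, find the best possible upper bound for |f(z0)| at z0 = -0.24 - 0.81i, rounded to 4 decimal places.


Step 1: g = f/4 maps D -> D with g(0) = 0, so by the Schwarz lemma |g(z)| <= |z|, i.e. |f(z)| <= 4|z|; this is sharp (f(z) = 4z).
Step 2: |z0|^2 = (-0.24)^2 + (-0.81)^2 = 0.7137
Step 3: |z0| = sqrt(0.7137) = 0.844808
Step 4: Best bound = 4 * |z0| = 4 * 0.844808 = 3.3792

3.3792


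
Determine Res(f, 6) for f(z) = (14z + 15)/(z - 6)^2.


Step 1: Pole of order 2 at z = 6
Step 2: Res = lim d/dz [(z - 6)^2 * f(z)] as z -> 6
Step 3: (z - 6)^2 * f(z) = 14z + 15
Step 4: d/dz[14z + 15] = 14

14


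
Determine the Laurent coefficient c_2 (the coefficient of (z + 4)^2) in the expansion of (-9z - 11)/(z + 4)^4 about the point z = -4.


Step 1: Write the numerator in powers of (z + 4): -9z - 11 = -9(z + 4) + (-9*(-4) - 11) = -9(z + 4) + 25
Step 2: Divide by (z + 4)^4: f(z) = 25(z + 4)^(-4) - 9(z + 4)^(-3)
Step 3: This finite sum is the Laurent series of f about z = -4.
Step 4: Only the powers -4 and -3 appear, so the coefficient of (z + 4)^2 = 0

0


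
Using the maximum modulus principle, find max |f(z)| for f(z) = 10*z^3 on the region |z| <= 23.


Step 1: On |z| = 23, |f(z)| = 10 * |z|^3 = 10 * 23^3
Step 2: By maximum modulus principle, maximum is on boundary.
Step 3: Maximum = 10 * 12167 = 121670

121670


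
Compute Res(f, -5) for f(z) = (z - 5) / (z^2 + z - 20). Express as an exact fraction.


Step 1: Q(z) = z^2 + z - 20 = (z + 5)(z - 4)
Step 2: Q'(z) = 2z + 1
Step 3: Q'(-5) = -9, P(-5) = -10
Step 4: Res = P(-5)/Q'(-5) = -10/(-9) = 10/9

10/9


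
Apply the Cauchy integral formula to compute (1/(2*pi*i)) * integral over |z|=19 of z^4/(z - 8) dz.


Step 1: f(z) = z^4, a = 8 is inside |z| = 19
Step 2: By Cauchy integral formula: (1/(2pi*i)) * integral = f(a)
Step 3: f(8) = 8^4 = 4096

4096


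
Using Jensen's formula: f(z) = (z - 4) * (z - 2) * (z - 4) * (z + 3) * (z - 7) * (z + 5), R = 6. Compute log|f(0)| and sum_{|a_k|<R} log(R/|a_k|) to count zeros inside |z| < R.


Jensen's formula: (1/2pi)*integral log|f(Re^it)|dt = log|f(0)| + sum_{|a_k|<R} log(R/|a_k|)
Step 1: f(0) = (-4) * (-2) * (-4) * 3 * (-7) * 5 = 3360
Step 2: log|f(0)| = log|4| + log|2| + log|4| + log|-3| + log|7| + log|-5| = 8.1197
Step 3: Zeros inside |z| < 6: 4, 2, 4, -3, -5
Step 4: Jensen sum = log(6/4) + log(6/2) + log(6/4) + log(6/3) + log(6/5) = 2.785
Step 5: n(R) = number of terms in the Jensen sum = count of zeros inside |z| < 6 = 5

5


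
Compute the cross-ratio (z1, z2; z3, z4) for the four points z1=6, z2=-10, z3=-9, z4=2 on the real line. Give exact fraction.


Step 1: (z1-z3)(z2-z4) = 15 * (-12) = -180
Step 2: (z1-z4)(z2-z3) = 4 * (-1) = -4
Step 3: Cross-ratio = 180/4 = 45

45


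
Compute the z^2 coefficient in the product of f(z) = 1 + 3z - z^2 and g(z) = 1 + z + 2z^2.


Step 1: z^2 term in f*g comes from: (1)*(2z^2) + (3z)*(z) + (-z^2)*(1)
Step 2: = 2 + 3 - 1
Step 3: = 4

4


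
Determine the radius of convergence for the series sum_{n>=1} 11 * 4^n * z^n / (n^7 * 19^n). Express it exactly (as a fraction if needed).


Step 1: General term a_n = 11 * 4^n / (n^7 * 19^n)
Step 2: By the root test, |a_n|^(1/n) = 11^(1/n) * 4 / (n^(7/n) * 19) -> 4/19 as n -> infinity (since 11^(1/n) -> 1 and n^(7/n) -> 1)
Step 3: R = 1/lim|a_n|^(1/n) = 19/4

19/4


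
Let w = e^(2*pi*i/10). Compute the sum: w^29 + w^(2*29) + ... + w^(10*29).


Step 1: The sum sum_{j=1}^{n} w^(k*j) equals n if n | k, else 0.
Step 2: Here n = 10, k = 29
Step 3: Does n divide k? 10 | 29 -> False
Step 4: Sum = 0

0


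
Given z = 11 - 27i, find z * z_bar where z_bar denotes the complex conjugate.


Step 1: conj(z) = 11 + 27i
Step 2: z * conj(z) = 11^2 + (-27)^2
Step 3: = 121 + 729 = 850

850


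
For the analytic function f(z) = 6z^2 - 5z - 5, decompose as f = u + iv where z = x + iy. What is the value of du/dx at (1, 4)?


Step 1: f(z) = 6(x+iy)^2 - 5(x+iy) - 5
Step 2: u = 6(x^2 - y^2) - 5x - 5
Step 3: u_x = 12x - 5
Step 4: At (1, 4): u_x = 12 - 5 = 7

7


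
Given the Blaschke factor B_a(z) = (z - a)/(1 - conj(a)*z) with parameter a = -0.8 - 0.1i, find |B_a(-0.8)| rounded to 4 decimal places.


Step 1: Numerator z0 - a = -0.8 - (-0.8 - 0.1i) = 0 + 0.1i
Step 2: Denominator 1 - conj(a)*z0 = 1 - (-0.8 + 0.1i)*(-0.8) = 0.36 + 0.08i
Step 3: |z0 - a|^2 = 0^2 + 0.1^2 = 0.01; |1 - conj(a)*z0|^2 = 0.36^2 + 0.08^2 = 0.136
Step 4: |B_a(-0.8)| = sqrt(0.01 / 0.136) = sqrt(0.073529)
Step 5: = 0.2712

0.2712


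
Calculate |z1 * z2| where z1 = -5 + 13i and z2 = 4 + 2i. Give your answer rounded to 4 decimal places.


Step 1: |z1| = sqrt((-5)^2 + 13^2) = sqrt(194)
Step 2: |z2| = sqrt(4^2 + 2^2) = sqrt(20)
Step 3: |z1*z2| = |z1|*|z2| = sqrt(194) * sqrt(20) = sqrt(194 * 20) = sqrt(3880)
Step 4: = 62.2896

62.2896


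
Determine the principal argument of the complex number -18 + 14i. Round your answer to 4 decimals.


Step 1: z = -18 + 14i
Step 2: arg(z) = atan2(14, -18)
Step 3: arg(z) = 2.4805

2.4805


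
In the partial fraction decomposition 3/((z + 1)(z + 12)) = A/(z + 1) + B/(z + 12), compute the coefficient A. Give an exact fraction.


Step 1: Multiply both sides by (z + 1) and set z = -1
Step 2: A = 3 / (-1 + 12)
Step 3: A = 3 / 11
Step 4: A = 3/11

3/11


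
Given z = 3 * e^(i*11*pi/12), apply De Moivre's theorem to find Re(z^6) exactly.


Step 1: By De Moivre's theorem, z^6 = 3^6 * e^(i*6*11*pi/12) = 729 * (cos(11*pi/2) + i*sin(11*pi/2))
Step 2: |z|^6 = 3^6 = 729
Step 3: Reduce the angle mod 2*pi: 11*pi/2 - 4*pi = 3*pi/2
Step 4: cos(3*pi/2) = 0
Step 5: Re(z^6) = 729 * 0 = 0

0


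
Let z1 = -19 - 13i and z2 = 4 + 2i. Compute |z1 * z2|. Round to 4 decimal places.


Step 1: |z1| = sqrt((-19)^2 + (-13)^2) = sqrt(530)
Step 2: |z2| = sqrt(4^2 + 2^2) = sqrt(20)
Step 3: |z1*z2| = |z1|*|z2| = sqrt(530) * sqrt(20) = sqrt(530 * 20) = sqrt(10600)
Step 4: = 102.9563

102.9563


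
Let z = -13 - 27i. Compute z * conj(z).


Step 1: conj(z) = -13 + 27i
Step 2: z * conj(z) = (-13)^2 + (-27)^2
Step 3: = 169 + 729 = 898

898


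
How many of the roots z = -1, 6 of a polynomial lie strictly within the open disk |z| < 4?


Step 1: Check each root:
  z = -1: |-1| = 1 < 4
  z = 6: |6| = 6 >= 4
Step 2: Count = 1

1


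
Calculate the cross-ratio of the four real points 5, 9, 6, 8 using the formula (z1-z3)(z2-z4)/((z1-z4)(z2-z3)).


Step 1: (z1-z3)(z2-z4) = (-1) * 1 = -1
Step 2: (z1-z4)(z2-z3) = (-3) * 3 = -9
Step 3: Cross-ratio = 1/9 = 1/9

1/9


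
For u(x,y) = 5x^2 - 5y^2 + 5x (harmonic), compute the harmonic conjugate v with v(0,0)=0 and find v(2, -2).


Step 1: v_x = -u_y = 10y + 0
Step 2: v_y = u_x = 10x + 5
Step 3: v = 10xy + 5y + C
Step 4: v(0,0) = 0 => C = 0
Step 5: v(2, -2) = -50

-50


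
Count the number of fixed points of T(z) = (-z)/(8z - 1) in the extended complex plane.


Step 1: Fixed points satisfy T(z) = z
Step 2: 8z^2 = 0
Step 3: Discriminant = 0^2 - 4*8*0 = 0
Step 4: Number of fixed points = 1

1


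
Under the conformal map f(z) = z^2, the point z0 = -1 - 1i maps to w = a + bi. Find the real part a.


Step 1: z0 = -1 - 1i
Step 2: z0^2 = (-1)^2 - (-1)^2 + 2i
Step 3: real part = 1 - 1 = 0

0


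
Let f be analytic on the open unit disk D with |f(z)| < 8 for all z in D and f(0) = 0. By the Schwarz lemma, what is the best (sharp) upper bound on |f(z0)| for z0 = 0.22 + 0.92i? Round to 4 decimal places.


Step 1: g = f/8 maps D -> D with g(0) = 0, so by the Schwarz lemma |g(z)| <= |z|, i.e. |f(z)| <= 8|z|; this is sharp (f(z) = 8z).
Step 2: |z0|^2 = 0.22^2 + 0.92^2 = 0.8948
Step 3: |z0| = sqrt(0.8948) = 0.945939
Step 4: Best bound = 8 * |z0| = 8 * 0.945939 = 7.5675

7.5675


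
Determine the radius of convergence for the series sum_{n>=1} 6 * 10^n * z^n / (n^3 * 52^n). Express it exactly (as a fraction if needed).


Step 1: General term a_n = 6 * 10^n / (n^3 * 52^n)
Step 2: By the root test, |a_n|^(1/n) = 6^(1/n) * 10 / (n^(3/n) * 52) -> 10/52 as n -> infinity (since 6^(1/n) -> 1 and n^(3/n) -> 1)
Step 3: R = 1/lim|a_n|^(1/n) = 52/10 = 26/5

26/5
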